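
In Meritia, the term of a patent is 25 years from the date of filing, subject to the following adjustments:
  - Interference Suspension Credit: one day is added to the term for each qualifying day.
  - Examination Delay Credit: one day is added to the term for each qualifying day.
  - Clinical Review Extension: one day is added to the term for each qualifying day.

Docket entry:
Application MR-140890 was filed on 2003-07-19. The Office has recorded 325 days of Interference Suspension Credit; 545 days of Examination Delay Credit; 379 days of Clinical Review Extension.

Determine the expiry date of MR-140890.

Base term: filing date + 25 years → 19 July 2028.
Interference Suspension Credit: +325 days → 9 June 2029.
Examination Delay Credit: +545 days → 6 December 2030.
Clinical Review Extension: +379 days → 20 December 2031.

2031-12-20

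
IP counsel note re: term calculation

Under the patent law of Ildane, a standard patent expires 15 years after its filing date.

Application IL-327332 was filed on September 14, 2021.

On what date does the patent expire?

Filing date + 15 years → 14 September 2036.

2036-09-14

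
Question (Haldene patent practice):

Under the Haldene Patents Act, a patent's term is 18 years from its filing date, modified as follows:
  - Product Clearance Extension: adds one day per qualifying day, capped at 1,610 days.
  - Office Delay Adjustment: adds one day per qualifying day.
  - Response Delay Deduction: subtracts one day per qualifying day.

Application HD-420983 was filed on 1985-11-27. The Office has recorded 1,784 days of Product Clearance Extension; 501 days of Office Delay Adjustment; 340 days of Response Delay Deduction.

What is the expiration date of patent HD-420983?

Base term: filing date + 18 years → 27 November 2003.
Product Clearance Extension: 1784 days claimed exceeds the 1610-day cap, so +1610 days → 24 April 2008.
Office Delay Adjustment: +501 days → 7 September 2009.
Response Delay Deduction: −340 days → 2 October 2008.

2008-10-02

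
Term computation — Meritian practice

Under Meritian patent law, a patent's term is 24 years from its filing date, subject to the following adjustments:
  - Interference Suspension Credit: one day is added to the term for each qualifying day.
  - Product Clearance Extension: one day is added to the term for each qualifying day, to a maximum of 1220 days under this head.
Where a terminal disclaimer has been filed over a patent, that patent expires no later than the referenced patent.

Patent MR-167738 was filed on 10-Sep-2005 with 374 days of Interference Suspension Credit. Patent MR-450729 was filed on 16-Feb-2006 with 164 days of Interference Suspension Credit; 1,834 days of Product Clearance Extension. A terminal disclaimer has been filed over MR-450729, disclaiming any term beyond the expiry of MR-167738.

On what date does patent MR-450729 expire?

2030-09-19

Natural term of MR-450729:
  Base: filing + 24 years → 16 February 2030.
  Interference Suspension Credit: +164 days → 30 July 2030.
  Product Clearance Extension: 1834 days claimed exceeds the 1220-day cap, so +1220 days → 1 December 2033.
Expiry of referenced patent MR-167738:
  Base: filing + 24 years → 10 September 2029.
  Interference Suspension Credit: +374 days → 19 September 2030.
Terminal disclaimer: MR-450729 expires on the earlier of 1 December 2033 and 19 September 2030.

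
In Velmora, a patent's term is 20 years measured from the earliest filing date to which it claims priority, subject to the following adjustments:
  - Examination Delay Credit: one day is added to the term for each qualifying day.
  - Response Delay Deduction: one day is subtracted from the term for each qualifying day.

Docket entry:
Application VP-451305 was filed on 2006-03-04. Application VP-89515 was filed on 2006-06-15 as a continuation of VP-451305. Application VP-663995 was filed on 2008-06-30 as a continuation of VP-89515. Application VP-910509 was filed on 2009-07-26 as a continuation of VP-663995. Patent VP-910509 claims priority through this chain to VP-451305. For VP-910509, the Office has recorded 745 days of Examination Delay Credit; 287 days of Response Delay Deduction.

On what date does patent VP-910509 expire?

Earliest priority filing: 4 March 2006.
Base term: 4 March 2006 + 20 years → 4 March 2026.
Examination Delay Credit: +745 days → 18 March 2028.
Response Delay Deduction: −287 days → 5 June 2027.

June 5, 2027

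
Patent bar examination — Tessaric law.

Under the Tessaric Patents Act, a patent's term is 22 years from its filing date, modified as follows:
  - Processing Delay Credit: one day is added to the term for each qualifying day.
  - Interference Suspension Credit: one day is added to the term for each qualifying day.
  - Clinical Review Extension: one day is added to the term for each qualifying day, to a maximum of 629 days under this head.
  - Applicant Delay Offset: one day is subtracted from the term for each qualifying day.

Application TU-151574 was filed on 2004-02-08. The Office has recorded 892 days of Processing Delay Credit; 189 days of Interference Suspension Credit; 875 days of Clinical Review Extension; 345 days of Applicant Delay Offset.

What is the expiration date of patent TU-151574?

Base term: filing date + 22 years → 8 February 2026.
Processing Delay Credit: +892 days → 19 July 2028.
Interference Suspension Credit: +189 days → 24 January 2029.
Clinical Review Extension: 875 days claimed exceeds the 629-day cap, so +629 days → 15 October 2030.
Applicant Delay Offset: −345 days → 4 November 2029.

2029-11-04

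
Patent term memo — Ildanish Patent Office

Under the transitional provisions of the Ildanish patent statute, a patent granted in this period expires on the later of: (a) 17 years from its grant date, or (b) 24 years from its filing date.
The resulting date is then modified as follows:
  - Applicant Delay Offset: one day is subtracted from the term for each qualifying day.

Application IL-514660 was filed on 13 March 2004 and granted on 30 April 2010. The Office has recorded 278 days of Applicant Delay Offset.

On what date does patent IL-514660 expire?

(a) grant + 17 years → 30 April 2027.
(b) filing + 24 years → 13 March 2028.
Later of the two: 13 March 2028.
Applicant Delay Offset: −278 days → 9 June 2027.

2027-06-09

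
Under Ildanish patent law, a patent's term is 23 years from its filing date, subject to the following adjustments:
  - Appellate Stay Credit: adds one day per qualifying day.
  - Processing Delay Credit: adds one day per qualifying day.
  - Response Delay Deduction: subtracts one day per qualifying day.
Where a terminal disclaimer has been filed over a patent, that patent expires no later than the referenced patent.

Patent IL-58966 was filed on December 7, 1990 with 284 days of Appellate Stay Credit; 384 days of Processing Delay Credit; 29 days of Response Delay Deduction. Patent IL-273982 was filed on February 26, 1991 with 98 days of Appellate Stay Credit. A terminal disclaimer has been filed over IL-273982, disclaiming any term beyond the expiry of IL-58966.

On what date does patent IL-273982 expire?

Natural term of IL-273982:
  Base: filing + 23 years → 26 February 2014.
  Appellate Stay Credit: +98 days → 4 June 2014.
Expiry of referenced patent IL-58966:
  Base: filing + 23 years → 7 December 2013.
  Appellate Stay Credit: +284 days → 17 September 2014.
  Processing Delay Credit: +384 days → 6 October 2015.
  Response Delay Deduction: −29 days → 7 September 2015.
Terminal disclaimer: IL-273982 expires on the earlier of 4 June 2014 and 7 September 2015.

June 4, 2014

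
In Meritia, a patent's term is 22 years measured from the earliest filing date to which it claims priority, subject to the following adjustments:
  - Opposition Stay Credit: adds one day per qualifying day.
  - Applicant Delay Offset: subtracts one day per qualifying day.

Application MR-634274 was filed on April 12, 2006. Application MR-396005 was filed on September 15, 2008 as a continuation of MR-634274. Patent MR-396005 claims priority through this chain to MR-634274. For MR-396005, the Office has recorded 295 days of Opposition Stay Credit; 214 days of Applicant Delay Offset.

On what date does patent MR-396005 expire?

Earliest priority filing: 12 April 2006.
Base term: 12 April 2006 + 22 years → 12 April 2028.
Opposition Stay Credit: +295 days → 1 February 2029.
Applicant Delay Offset: −214 days → 2 July 2028.

2028-07-02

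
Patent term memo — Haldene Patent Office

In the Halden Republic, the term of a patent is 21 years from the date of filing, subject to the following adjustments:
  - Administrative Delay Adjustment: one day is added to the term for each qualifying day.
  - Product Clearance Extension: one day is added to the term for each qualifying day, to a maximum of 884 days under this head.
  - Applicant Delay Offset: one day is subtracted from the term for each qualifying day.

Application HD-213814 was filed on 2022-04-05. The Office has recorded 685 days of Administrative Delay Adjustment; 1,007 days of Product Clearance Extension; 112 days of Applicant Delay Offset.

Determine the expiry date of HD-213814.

Base term: filing date + 21 years → 5 April 2043.
Administrative Delay Adjustment: +685 days → 18 February 2045.
Product Clearance Extension: 1007 days claimed exceeds the 884-day cap, so +884 days → 22 July 2047.
Applicant Delay Offset: −112 days → 1 April 2047.

2047-04-01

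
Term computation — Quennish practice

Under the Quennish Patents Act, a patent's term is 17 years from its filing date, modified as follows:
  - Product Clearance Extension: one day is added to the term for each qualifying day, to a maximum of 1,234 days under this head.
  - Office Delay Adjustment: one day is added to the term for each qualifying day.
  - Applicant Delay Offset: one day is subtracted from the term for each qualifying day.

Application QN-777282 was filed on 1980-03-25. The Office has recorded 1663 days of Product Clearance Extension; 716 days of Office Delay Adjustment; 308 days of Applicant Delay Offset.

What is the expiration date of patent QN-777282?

2001-09-22

Base term: filing date + 17 years → 25 March 1997.
Product Clearance Extension: 1663 days claimed exceeds the 1234-day cap, so +1234 days → 10 August 2000.
Office Delay Adjustment: +716 days → 27 July 2002.
Applicant Delay Offset: −308 days → 22 September 2001.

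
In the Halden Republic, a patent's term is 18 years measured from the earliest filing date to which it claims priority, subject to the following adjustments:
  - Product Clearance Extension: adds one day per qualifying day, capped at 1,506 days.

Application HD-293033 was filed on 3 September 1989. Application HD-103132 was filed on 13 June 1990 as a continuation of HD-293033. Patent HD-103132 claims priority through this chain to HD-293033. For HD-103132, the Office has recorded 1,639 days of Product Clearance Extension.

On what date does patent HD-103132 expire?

Earliest priority filing: 3 September 1989.
Base term: 3 September 1989 + 18 years → 3 September 2007.
Product Clearance Extension: 1639 days claimed exceeds the 1506-day cap, so +1506 days → 18 October 2011.

October 18, 2011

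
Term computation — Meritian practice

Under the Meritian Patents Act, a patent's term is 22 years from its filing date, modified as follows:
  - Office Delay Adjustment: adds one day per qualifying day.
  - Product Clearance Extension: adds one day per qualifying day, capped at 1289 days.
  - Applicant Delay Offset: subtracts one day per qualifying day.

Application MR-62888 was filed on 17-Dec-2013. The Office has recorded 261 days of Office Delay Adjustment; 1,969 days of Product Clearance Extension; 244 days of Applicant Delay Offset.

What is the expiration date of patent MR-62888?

2039-07-15

Base term: filing date + 22 years → 17 December 2035.
Office Delay Adjustment: +261 days → 3 September 2036.
Product Clearance Extension: 1969 days claimed exceeds the 1289-day cap, so +1289 days → 15 March 2040.
Applicant Delay Offset: −244 days → 15 July 2039.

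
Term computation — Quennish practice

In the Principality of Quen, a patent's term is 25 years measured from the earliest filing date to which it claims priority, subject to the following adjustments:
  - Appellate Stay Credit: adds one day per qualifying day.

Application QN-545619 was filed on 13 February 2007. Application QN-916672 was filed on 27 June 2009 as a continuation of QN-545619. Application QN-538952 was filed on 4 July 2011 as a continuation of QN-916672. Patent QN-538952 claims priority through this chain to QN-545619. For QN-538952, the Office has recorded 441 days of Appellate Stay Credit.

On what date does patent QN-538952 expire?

April 29, 2033

Earliest priority filing: 13 February 2007.
Base term: 13 February 2007 + 25 years → 13 February 2032.
Appellate Stay Credit: +441 days → 29 April 2033.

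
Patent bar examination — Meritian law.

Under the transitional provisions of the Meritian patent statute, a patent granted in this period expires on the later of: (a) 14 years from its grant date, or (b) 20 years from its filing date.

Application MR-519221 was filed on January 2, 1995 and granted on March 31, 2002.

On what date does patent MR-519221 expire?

2016-03-31

(a) grant + 14 years → 31 March 2016.
(b) filing + 20 years → 2 January 2015.
Later of the two: 31 March 2016.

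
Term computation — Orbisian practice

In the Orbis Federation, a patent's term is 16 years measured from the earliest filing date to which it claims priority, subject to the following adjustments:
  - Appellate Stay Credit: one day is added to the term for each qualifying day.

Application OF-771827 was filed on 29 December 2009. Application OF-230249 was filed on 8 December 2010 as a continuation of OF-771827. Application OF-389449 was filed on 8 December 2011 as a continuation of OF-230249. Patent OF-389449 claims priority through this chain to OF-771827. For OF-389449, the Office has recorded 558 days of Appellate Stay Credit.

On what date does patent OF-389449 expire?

Earliest priority filing: 29 December 2009.
Base term: 29 December 2009 + 16 years → 29 December 2025.
Appellate Stay Credit: +558 days → 10 July 2027.

2027-07-10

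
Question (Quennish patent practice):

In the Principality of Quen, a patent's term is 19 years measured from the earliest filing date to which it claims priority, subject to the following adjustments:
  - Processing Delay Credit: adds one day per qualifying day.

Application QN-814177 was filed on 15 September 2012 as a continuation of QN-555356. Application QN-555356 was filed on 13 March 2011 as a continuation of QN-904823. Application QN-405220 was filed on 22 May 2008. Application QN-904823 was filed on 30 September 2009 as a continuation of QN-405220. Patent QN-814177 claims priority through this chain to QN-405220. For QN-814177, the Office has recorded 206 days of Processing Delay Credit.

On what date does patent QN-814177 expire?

Earliest priority filing: 22 May 2008.
Base term: 22 May 2008 + 19 years → 22 May 2027.
Processing Delay Credit: +206 days → 14 December 2027.

2027-12-14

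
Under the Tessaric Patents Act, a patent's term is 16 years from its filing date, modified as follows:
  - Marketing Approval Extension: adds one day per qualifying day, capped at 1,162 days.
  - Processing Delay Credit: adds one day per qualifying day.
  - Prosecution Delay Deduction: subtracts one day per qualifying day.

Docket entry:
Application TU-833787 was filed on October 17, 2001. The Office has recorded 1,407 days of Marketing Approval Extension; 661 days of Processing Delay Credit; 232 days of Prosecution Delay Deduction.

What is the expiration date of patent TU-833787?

2022-02-24

Base term: filing date + 16 years → 17 October 2017.
Marketing Approval Extension: 1407 days claimed exceeds the 1162-day cap, so +1162 days → 22 December 2020.
Processing Delay Credit: +661 days → 14 October 2022.
Prosecution Delay Deduction: −232 days → 24 February 2022.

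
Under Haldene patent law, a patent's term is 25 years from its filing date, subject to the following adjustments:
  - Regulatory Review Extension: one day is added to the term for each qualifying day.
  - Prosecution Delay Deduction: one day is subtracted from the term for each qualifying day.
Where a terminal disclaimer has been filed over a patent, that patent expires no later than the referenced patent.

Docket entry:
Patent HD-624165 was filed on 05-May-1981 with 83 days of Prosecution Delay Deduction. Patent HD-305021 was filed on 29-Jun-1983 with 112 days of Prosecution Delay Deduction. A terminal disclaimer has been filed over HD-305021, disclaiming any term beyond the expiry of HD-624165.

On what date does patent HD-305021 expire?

February 11, 2006

Natural term of HD-305021:
  Base: filing + 25 years → 29 June 2008.
  Prosecution Delay Deduction: −112 days → 9 March 2008.
Expiry of referenced patent HD-624165:
  Base: filing + 25 years → 5 May 2006.
  Prosecution Delay Deduction: −83 days → 11 February 2006.
Terminal disclaimer: HD-305021 expires on the earlier of 9 March 2008 and 11 February 2006.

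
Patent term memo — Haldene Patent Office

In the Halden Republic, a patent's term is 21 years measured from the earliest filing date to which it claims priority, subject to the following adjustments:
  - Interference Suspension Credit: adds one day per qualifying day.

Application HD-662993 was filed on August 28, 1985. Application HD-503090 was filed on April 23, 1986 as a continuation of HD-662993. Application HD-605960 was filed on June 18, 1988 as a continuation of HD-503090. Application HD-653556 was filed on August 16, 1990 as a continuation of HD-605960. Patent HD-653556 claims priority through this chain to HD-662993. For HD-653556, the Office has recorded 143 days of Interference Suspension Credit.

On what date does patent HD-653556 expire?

January 18, 2007

Earliest priority filing: 28 August 1985.
Base term: 28 August 1985 + 21 years → 28 August 2006.
Interference Suspension Credit: +143 days → 18 January 2007.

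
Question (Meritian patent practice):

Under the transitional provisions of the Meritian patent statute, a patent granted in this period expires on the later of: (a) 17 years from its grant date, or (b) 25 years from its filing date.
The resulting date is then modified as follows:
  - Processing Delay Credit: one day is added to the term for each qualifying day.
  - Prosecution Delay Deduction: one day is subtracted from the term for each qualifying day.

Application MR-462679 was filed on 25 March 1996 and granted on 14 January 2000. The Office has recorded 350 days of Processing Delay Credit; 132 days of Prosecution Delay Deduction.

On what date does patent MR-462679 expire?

2021-10-29

(a) grant + 17 years → 14 January 2017.
(b) filing + 25 years → 25 March 2021.
Later of the two: 25 March 2021.
Processing Delay Credit: +350 days → 10 March 2022.
Prosecution Delay Deduction: −132 days → 29 October 2021.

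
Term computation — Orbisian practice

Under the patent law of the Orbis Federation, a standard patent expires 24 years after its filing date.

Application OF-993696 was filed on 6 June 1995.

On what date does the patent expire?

Filing date + 24 years → 6 June 2019.

2019-06-06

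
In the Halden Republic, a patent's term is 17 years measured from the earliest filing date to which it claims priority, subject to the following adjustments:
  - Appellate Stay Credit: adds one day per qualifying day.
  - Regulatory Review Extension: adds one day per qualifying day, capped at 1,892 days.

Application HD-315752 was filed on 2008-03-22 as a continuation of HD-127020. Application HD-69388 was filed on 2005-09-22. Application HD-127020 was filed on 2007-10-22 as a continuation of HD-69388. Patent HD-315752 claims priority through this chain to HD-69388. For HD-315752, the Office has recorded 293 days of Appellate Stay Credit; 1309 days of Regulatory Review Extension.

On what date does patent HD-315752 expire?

Earliest priority filing: 22 September 2005.
Base term: 22 September 2005 + 17 years → 22 September 2022.
Appellate Stay Credit: +293 days → 12 July 2023.
Regulatory Review Extension: 1309 days (within the 1892-day cap) → +1309 days → 10 February 2027.

2027-02-10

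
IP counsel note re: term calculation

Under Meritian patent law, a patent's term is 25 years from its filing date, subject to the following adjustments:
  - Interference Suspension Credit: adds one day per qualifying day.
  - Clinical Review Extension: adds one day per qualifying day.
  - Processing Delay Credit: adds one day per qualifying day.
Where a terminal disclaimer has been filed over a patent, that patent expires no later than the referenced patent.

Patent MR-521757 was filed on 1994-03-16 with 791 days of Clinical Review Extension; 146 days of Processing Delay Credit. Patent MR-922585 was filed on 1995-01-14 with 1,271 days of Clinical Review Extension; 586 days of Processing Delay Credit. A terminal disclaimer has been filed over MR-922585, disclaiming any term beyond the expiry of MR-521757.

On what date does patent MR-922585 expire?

Natural term of MR-922585:
  Base: filing + 25 years → 14 January 2020.
  Clinical Review Extension: +1271 days → 8 July 2023.
  Processing Delay Credit: +586 days → 13 February 2025.
Expiry of referenced patent MR-521757:
  Base: filing + 25 years → 16 March 2019.
  Clinical Review Extension: +791 days → 15 May 2021.
  Processing Delay Credit: +146 days → 8 October 2021.
Terminal disclaimer: MR-922585 expires on the earlier of 13 February 2025 and 8 October 2021.

2021-10-08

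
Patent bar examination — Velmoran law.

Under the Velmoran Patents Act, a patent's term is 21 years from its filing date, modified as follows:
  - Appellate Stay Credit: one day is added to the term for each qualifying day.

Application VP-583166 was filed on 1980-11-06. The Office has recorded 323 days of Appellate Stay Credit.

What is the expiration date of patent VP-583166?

September 25, 2002

Base term: filing date + 21 years → 6 November 2001.
Appellate Stay Credit: +323 days → 25 September 2002.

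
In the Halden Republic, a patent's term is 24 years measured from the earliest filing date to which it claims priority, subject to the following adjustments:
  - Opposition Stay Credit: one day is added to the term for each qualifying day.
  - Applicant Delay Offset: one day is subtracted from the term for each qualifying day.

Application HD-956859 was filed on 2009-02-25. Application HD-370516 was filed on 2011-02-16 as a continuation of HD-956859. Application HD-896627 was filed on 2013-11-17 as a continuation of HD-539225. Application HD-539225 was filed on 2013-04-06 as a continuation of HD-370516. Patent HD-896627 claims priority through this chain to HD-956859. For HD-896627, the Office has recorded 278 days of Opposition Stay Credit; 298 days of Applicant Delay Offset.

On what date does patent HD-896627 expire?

Earliest priority filing: 25 February 2009.
Base term: 25 February 2009 + 24 years → 25 February 2033.
Opposition Stay Credit: +278 days → 30 November 2033.
Applicant Delay Offset: −298 days → 5 February 2033.

February 5, 2033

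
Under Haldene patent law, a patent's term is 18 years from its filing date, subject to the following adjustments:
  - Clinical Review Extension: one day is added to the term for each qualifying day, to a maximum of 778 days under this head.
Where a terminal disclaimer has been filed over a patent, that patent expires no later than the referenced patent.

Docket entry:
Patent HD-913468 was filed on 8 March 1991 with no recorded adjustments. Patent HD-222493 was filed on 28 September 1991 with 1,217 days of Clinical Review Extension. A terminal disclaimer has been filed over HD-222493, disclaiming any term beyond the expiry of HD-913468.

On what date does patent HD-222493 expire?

Natural term of HD-222493:
  Base: filing + 18 years → 28 September 2009.
  Clinical Review Extension: 1217 days claimed exceeds the 778-day cap, so +778 days → 15 November 2011.
Expiry of referenced patent HD-913468:
  Base: filing + 18 years → 8 March 2009.
Terminal disclaimer: HD-222493 expires on the earlier of 15 November 2011 and 8 March 2009.

March 8, 2009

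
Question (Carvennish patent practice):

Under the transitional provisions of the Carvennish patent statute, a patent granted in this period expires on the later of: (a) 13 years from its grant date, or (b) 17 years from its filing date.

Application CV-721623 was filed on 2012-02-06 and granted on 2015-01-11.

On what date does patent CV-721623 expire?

2029-02-06

(a) grant + 13 years → 11 January 2028.
(b) filing + 17 years → 6 February 2029.
Later of the two: 6 February 2029.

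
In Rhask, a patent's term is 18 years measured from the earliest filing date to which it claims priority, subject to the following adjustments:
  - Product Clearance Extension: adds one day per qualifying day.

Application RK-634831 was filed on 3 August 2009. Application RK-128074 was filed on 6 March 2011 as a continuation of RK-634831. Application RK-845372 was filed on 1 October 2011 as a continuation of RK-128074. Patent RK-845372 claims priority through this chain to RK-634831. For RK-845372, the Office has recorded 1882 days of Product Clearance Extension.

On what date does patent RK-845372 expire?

2032-09-27

Earliest priority filing: 3 August 2009.
Base term: 3 August 2009 + 18 years → 3 August 2027.
Product Clearance Extension: +1882 days → 27 September 2032.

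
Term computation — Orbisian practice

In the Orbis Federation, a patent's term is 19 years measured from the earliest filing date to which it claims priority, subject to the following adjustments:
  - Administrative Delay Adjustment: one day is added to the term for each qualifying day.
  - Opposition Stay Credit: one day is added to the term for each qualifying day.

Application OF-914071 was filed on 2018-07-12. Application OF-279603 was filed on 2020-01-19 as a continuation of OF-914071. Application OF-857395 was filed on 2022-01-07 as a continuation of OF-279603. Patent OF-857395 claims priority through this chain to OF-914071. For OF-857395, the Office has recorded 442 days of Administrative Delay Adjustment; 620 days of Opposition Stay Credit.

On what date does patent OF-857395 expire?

June 8, 2040

Earliest priority filing: 12 July 2018.
Base term: 12 July 2018 + 19 years → 12 July 2037.
Administrative Delay Adjustment: +442 days → 27 September 2038.
Opposition Stay Credit: +620 days → 8 June 2040.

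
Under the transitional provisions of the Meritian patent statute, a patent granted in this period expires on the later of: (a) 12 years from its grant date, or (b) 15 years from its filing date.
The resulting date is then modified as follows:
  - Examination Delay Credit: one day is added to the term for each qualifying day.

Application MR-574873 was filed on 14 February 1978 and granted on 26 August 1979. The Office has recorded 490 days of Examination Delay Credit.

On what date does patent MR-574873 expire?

June 19, 1994

(a) grant + 12 years → 26 August 1991.
(b) filing + 15 years → 14 February 1993.
Later of the two: 14 February 1993.
Examination Delay Credit: +490 days → 19 June 1994.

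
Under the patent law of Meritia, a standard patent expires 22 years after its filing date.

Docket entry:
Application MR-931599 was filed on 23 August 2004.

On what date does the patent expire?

Filing date + 22 years → 23 August 2026.

August 23, 2026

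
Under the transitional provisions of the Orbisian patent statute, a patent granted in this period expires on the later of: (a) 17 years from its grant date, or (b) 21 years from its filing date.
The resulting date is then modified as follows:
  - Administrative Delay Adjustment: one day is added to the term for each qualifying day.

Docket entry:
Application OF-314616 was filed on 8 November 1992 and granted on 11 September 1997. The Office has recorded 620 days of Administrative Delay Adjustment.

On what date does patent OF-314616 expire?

2016-05-23

(a) grant + 17 years → 11 September 2014.
(b) filing + 21 years → 8 November 2013.
Later of the two: 11 September 2014.
Administrative Delay Adjustment: +620 days → 23 May 2016.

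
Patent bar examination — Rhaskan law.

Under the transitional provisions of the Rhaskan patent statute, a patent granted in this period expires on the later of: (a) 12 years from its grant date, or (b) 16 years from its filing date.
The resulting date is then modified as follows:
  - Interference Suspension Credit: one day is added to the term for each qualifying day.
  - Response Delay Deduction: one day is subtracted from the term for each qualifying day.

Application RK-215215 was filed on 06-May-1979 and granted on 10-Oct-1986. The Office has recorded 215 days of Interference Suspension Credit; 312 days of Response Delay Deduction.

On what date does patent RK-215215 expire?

(a) grant + 12 years → 10 October 1998.
(b) filing + 16 years → 6 May 1995.
Later of the two: 10 October 1998.
Interference Suspension Credit: +215 days → 13 May 1999.
Response Delay Deduction: −312 days → 5 July 1998.

1998-07-05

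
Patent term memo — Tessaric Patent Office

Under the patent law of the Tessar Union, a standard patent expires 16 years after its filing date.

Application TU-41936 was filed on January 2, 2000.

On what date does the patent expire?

Filing date + 16 years → 2 January 2016.

January 2, 2016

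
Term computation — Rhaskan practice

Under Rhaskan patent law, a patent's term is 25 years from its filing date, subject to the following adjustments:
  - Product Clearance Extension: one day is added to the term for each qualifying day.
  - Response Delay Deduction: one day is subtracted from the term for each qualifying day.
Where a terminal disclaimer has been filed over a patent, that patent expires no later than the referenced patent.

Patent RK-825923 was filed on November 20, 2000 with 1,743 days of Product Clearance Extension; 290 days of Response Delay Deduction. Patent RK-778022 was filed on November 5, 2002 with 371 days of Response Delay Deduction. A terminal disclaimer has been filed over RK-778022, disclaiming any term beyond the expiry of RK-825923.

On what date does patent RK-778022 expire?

Natural term of RK-778022:
  Base: filing + 25 years → 5 November 2027.
  Response Delay Deduction: −371 days → 30 October 2026.
Expiry of referenced patent RK-825923:
  Base: filing + 25 years → 20 November 2025.
  Product Clearance Extension: +1743 days → 29 August 2030.
  Response Delay Deduction: −290 days → 12 November 2029.
Terminal disclaimer: RK-778022 expires on the earlier of 30 October 2026 and 12 November 2029.

2026-10-30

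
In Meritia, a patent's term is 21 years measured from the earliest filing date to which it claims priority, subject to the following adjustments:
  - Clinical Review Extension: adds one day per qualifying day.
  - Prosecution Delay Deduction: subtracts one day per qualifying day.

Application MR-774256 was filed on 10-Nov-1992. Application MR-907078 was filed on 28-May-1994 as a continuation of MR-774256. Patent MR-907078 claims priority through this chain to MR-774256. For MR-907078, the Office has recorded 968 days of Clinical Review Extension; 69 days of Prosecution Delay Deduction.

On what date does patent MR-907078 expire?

Earliest priority filing: 10 November 1992.
Base term: 10 November 1992 + 21 years → 10 November 2013.
Clinical Review Extension: +968 days → 5 July 2016.
Prosecution Delay Deduction: −69 days → 27 April 2016.

2016-04-27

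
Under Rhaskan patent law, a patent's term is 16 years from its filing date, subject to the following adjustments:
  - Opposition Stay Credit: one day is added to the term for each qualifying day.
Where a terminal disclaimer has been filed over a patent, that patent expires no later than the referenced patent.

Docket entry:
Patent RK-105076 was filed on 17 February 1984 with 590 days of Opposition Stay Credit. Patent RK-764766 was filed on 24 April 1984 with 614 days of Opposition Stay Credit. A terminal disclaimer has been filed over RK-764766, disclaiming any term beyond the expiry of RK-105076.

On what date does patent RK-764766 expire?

Natural term of RK-764766:
  Base: filing + 16 years → 24 April 2000.
  Opposition Stay Credit: +614 days → 29 December 2001.
Expiry of referenced patent RK-105076:
  Base: filing + 16 years → 17 February 2000.
  Opposition Stay Credit: +590 days → 29 September 2001.
Terminal disclaimer: RK-764766 expires on the earlier of 29 December 2001 and 29 September 2001.

2001-09-29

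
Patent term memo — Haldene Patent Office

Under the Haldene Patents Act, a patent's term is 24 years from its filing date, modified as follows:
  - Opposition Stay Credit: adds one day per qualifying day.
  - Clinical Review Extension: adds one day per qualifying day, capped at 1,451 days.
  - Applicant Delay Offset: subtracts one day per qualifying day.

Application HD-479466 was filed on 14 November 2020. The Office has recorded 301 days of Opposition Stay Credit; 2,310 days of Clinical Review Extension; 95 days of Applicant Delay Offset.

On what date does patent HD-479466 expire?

Base term: filing date + 24 years → 14 November 2044.
Opposition Stay Credit: +301 days → 11 September 2045.
Clinical Review Extension: 2310 days claimed exceeds the 1451-day cap, so +1451 days → 1 September 2049.
Applicant Delay Offset: −95 days → 29 May 2049.

2049-05-29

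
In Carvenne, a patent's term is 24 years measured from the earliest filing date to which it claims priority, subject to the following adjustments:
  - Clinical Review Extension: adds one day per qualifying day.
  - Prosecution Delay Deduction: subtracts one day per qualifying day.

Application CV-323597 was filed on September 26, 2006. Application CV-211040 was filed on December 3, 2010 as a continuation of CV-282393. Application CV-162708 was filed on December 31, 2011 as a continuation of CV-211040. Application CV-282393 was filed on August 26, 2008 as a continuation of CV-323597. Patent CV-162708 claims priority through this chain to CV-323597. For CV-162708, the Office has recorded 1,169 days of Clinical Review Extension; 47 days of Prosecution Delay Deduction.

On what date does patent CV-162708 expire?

Earliest priority filing: 26 September 2006.
Base term: 26 September 2006 + 24 years → 26 September 2030.
Clinical Review Extension: +1169 days → 8 December 2033.
Prosecution Delay Deduction: −47 days → 22 October 2033.

2033-10-22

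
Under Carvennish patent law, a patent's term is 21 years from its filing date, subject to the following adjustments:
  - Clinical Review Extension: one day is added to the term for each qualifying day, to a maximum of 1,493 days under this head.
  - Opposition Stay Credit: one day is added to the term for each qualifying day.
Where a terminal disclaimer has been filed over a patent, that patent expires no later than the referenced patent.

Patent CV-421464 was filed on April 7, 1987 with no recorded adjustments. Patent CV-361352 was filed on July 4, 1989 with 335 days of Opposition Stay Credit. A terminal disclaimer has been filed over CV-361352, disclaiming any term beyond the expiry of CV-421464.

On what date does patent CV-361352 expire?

2008-04-07

Natural term of CV-361352:
  Base: filing + 21 years → 4 July 2010.
  Opposition Stay Credit: +335 days → 4 June 2011.
Expiry of referenced patent CV-421464:
  Base: filing + 21 years → 7 April 2008.
Terminal disclaimer: CV-361352 expires on the earlier of 4 June 2011 and 7 April 2008.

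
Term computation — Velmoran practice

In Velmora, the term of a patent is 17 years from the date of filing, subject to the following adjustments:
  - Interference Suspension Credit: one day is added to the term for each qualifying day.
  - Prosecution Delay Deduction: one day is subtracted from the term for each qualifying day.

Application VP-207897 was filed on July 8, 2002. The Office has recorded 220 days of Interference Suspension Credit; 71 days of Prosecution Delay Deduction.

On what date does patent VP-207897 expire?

Base term: filing date + 17 years → 8 July 2019.
Interference Suspension Credit: +220 days → 13 February 2020.
Prosecution Delay Deduction: −71 days → 4 December 2019.

2019-12-04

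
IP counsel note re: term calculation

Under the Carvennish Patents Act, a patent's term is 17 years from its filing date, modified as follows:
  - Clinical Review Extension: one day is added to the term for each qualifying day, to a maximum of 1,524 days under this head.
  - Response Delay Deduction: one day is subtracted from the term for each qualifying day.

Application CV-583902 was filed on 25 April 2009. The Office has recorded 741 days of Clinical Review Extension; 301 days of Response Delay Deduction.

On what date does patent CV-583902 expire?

July 9, 2027

Base term: filing date + 17 years → 25 April 2026.
Clinical Review Extension: 741 days (within the 1524-day cap) → +741 days → 5 May 2028.
Response Delay Deduction: −301 days → 9 July 2027.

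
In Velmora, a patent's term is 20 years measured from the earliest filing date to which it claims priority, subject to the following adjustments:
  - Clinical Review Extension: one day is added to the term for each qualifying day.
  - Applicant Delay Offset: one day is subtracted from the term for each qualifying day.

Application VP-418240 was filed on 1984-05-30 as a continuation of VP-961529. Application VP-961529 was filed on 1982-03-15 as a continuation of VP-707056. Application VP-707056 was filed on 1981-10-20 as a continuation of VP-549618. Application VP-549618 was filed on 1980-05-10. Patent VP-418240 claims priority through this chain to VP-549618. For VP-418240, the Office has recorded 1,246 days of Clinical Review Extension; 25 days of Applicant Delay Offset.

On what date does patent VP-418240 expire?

2003-09-13

Earliest priority filing: 10 May 1980.
Base term: 10 May 1980 + 20 years → 10 May 2000.
Clinical Review Extension: +1246 days → 8 October 2003.
Applicant Delay Offset: −25 days → 13 September 2003.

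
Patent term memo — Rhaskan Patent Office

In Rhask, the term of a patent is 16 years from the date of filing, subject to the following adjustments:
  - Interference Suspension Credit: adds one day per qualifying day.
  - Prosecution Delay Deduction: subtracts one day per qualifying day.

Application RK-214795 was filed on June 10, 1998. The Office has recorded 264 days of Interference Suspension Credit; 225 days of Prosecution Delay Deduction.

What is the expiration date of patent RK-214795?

Base term: filing date + 16 years → 10 June 2014.
Interference Suspension Credit: +264 days → 1 March 2015.
Prosecution Delay Deduction: −225 days → 19 July 2014.

2014-07-19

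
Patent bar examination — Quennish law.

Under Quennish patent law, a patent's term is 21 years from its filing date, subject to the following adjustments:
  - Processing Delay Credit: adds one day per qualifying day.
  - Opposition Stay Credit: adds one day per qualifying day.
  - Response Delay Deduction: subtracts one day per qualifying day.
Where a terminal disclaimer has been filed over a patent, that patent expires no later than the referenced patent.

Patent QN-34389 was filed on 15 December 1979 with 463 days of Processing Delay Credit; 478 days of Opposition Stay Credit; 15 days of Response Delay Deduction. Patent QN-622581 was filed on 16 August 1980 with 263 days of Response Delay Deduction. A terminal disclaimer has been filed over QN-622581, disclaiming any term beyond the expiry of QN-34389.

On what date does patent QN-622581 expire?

Natural term of QN-622581:
  Base: filing + 21 years → 16 August 2001.
  Response Delay Deduction: −263 days → 26 November 2000.
Expiry of referenced patent QN-34389:
  Base: filing + 21 years → 15 December 2000.
  Processing Delay Credit: +463 days → 23 March 2002.
  Opposition Stay Credit: +478 days → 14 July 2003.
  Response Delay Deduction: −15 days → 29 June 2003.
Terminal disclaimer: QN-622581 expires on the earlier of 26 November 2000 and 29 June 2003.

2000-11-26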